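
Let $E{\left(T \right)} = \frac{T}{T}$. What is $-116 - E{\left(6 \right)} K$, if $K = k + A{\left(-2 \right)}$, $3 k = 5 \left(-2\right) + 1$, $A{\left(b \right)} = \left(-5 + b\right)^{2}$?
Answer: $-162$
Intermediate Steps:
$E{\left(T \right)} = 1$
$k = -3$ ($k = \frac{5 \left(-2\right) + 1}{3} = \frac{-10 + 1}{3} = \frac{1}{3} \left(-9\right) = -3$)
$K = 46$ ($K = -3 + \left(-5 - 2\right)^{2} = -3 + \left(-7\right)^{2} = -3 + 49 = 46$)
$-116 - E{\left(6 \right)} K = -116 - 1 \cdot 46 = -116 - 46 = -162$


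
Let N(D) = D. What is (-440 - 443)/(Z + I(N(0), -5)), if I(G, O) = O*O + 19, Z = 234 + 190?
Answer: -883/468 ≈ -1.8868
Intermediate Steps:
Z = 424
I(G, O) = 19 + O² (I(G, O) = O² + 19 = 19 + O²)
(-440 - 443)/(Z + I(N(0), -5)) = (-440 - 443)/(424 + (19 + (-5)²)) = -883/(424 + (19 + 25)) = -883/(424 + 44) = -883/468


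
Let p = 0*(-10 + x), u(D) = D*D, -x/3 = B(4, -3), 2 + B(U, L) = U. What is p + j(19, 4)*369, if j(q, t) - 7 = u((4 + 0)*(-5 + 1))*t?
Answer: 380439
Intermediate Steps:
B(U, L) = -2 + U
x = -6 (x = -3*(-2 + 4) = -3*2 = -6)
u(D) = D**2
j(q, t) = 7 + 256*t (j(q, t) = 7 + ((4 + 0)*(-5 + 1))**2*t = 7 + (4*(-4))**2*t = 7 + (-16)**2*t = 7 + 256*t)
p = 0 (p = 0*(-10 - 6) = 0*(-16) = 0)
p + j(19, 4)*369 = 0 + (7 + 256*4)*369 = 0 + (7 + 1024)*369 = 0 + 1031*369 = 0 + 380439 = 380439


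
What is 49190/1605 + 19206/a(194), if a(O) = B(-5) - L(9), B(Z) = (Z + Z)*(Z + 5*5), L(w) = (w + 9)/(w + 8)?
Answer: -35590429/548589 ≈ -64.876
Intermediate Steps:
L(w) = (9 + w)/(8 + w)
B(Z) = 2*Z*(25 + Z) (B(Z) = (2*Z)*(Z + 25) = (2*Z)*(25 + Z) = 2*Z*(25 + Z))
a(O) = -3418/17 (a(O) = 2*(-5)*(25 - 5) - (9 + 9)/(8 + 9) = 2*(-5)*20 - 18/17 = -200 - 18/17 = -3418/17)
49190/1605 + 19206/a(194) = 49190/1605 + 19206/(-3418/17) = 49190*(1/1605) + 19206*(-17/3418) = 9838/321 - 163251/1709 = -35590429/548589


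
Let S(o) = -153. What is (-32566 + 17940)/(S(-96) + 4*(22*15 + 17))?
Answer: -14626/1235 ≈ -11.843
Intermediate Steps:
(-32566 + 17940)/(S(-96) + 4*(22*15 + 17)) = (-32566 + 17940)/(-153 + 4*(22*15 + 17)) = -14626/(-153 + 4*(330 + 17)) = -14626/(-153 + 4*347) = -14626/(-153 + 1388) = -14626/1235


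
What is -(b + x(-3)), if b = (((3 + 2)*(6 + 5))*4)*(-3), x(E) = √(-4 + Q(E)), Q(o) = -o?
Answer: 660 - I ≈ 660.0 - 1.0*I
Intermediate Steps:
x(E) = √(-4 - E)
b = -660 (b = ((5*11)*4)*(-3) = (55*4)*(-3) = 220*(-3) = -660)
-(b + x(-3)) = -(-660 + √(-4 - 1*(-3))) = -(-660 + √(-4 + 3)) = -(-660 + √(-1)) = -(-660 + I) = 660 - I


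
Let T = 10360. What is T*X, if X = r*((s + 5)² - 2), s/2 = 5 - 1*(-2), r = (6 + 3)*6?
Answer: 200838960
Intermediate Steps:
r = 54 (r = 9*6 = 54)
s = 14 (s = 2*(5 - 1*(-2)) = 2*(5 + 2) = 2*7 = 14)
X = 19386 (X = 54*((14 + 5)² - 2) = 54*(19² - 2) = 54*(361 - 2) = 54*359 = 19386)
T*X = 10360*19386 = 200838960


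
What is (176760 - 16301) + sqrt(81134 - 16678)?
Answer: 160459 + 2*sqrt(16114) ≈ 1.6071e+5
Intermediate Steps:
(176760 - 16301) + sqrt(81134 - 16678) = 160459 + sqrt(64456) = 160459 + 2*sqrt(16114)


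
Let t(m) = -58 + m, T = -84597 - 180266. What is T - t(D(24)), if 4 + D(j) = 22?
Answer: -264823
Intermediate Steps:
D(j) = 18 (D(j) = -4 + 22 = 18)
T = -264863
T - t(D(24)) = -264863 - (-58 + 18) = -264863 - 1*(-40) = -264863 + 40 = -264823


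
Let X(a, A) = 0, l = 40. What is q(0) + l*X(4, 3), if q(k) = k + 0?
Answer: 0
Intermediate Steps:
q(k) = k
q(0) + l*X(4, 3) = 0 + 40*0 = 0 + 0 = 0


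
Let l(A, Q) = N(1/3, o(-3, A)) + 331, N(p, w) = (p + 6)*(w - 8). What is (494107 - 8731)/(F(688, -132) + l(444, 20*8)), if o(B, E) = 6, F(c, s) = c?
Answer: 1456128/3019 ≈ 482.32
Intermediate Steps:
N(p, w) = (-8 + w)*(6 + p) (N(p, w) = (6 + p)*(-8 + w) = (-8 + w)*(6 + p))
l(A, Q) = 955/3 (l(A, Q) = (-48 - 8/3 + 6*6 + 6/3) + 331 = (-48 - 8*⅓ + 36 + (⅓)*6) + 331 = (-48 - 8/3 + 36 + 2) + 331 = -38/3 + 331 = 955/3)
(494107 - 8731)/(F(688, -132) + l(444, 20*8)) = (494107 - 8731)/(688 + 955/3) = 485376/(3019/3) = 485376*(3/3019) = 1456128/3019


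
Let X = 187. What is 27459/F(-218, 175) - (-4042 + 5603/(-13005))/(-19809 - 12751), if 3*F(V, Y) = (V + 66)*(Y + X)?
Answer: -1180458092941/728109894600 ≈ -1.6213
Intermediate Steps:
F(V, Y) = (66 + V)*(187 + Y)/3 (F(V, Y) = ((V + 66)*(Y + 187))/3 = ((66 + V)*(187 + Y))/3 = (66 + V)*(187 + Y)/3)
27459/F(-218, 175) - (-4042 + 5603/(-13005))/(-19809 - 12751) = 27459/(4114 + 22*175 + (187/3)*(-218) + (⅓)*(-218)*175) - (-4042 + 5603/(-13005))/(-19809 - 12751) = 27459/(4114 + 3850 - 40766/3 - 38150/3) - (-4042 + 5603*(-1/13005))/(-32560) = 27459/(-55024/3) - (-4042 - 5603/13005)*(-1)/32560 = 27459*(-3/55024) - (-52571813)*(-1)/(13005*32560) = -82377/55024 - 1*52571813/423442800 = -82377/55024 - 52571813/423442800 = -1180458092941/728109894600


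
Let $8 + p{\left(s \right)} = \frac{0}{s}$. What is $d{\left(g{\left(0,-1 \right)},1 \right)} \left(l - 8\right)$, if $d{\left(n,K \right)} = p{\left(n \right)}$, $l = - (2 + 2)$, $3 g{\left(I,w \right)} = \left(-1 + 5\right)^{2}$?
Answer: $96$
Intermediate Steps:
$g{\left(I,w \right)} = \frac{16}{3}$ ($g{\left(I,w \right)} = \frac{\left(-1 + 5\right)^{2}}{3} = \frac{4^{2}}{3} = \frac{1}{3} \cdot 16 = \frac{16}{3}$)
$l = -4$ ($l = \left(-1\right) 4 = -4$)
$p{\left(s \right)} = -8$ ($p{\left(s \right)} = -8 + \frac{0}{s} = -8 + 0 = -8$)
$d{\left(n,K \right)} = -8$
$d{\left(g{\left(0,-1 \right)},1 \right)} \left(l - 8\right) = - 8 \left(-4 - 8\right) = \left(-8\right) \left(-12\right) = 96$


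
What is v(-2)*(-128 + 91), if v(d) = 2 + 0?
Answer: -74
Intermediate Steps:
v(d) = 2
v(-2)*(-128 + 91) = 2*(-128 + 91) = 2*(-37) = -74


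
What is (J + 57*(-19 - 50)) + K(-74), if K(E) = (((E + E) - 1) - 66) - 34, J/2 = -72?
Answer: -4326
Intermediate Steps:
J = -144 (J = 2*(-72) = -144)
K(E) = -101 + 2*E (K(E) = ((2*E - 1) - 66) - 34 = ((-1 + 2*E) - 66) - 34 = (-67 + 2*E) - 34 = -101 + 2*E)
(J + 57*(-19 - 50)) + K(-74) = (-144 + 57*(-19 - 50)) + (-101 + 2*(-74)) = (-144 + 57*(-69)) + (-101 - 148) = (-144 - 3933) - 249 = -4077 - 249 = -4326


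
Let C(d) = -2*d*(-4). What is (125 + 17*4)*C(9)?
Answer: 13896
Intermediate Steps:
C(d) = 8*d
(125 + 17*4)*C(9) = (125 + 17*4)*(8*9) = (125 + 68)*72 = 193*72 = 13896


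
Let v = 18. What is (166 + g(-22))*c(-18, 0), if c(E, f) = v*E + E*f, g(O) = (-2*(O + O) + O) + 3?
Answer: -76140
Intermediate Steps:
g(O) = 3 - 3*O (g(O) = (-4*O + O) + 3 = -3*O + 3 = 3 - 3*O)
c(E, f) = 18*E + E*f
(166 + g(-22))*c(-18, 0) = (166 + (3 - 3*(-22)))*(-18*(18 + 0)) = (166 + (3 + 66))*(-18*18) = (166 + 69)*(-324) = 235*(-324) = -76140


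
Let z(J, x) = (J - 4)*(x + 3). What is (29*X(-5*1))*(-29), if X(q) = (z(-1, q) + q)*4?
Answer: -16820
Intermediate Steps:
z(J, x) = (-4 + J)*(3 + x)
X(q) = -60 - 16*q (X(q) = ((-12 - 4*q + 3*(-1) - q) + q)*4 = ((-12 - 4*q - 3 - q) + q)*4 = ((-15 - 5*q) + q)*4 = (-15 - 4*q)*4 = -60 - 16*q)
(29*X(-5*1))*(-29) = (29*(-60 - (-80)))*(-29) = (29*(-60 - 16*(-5)))*(-29) = (29*(-60 + 80))*(-29) = (29*20)*(-29) = 580*(-29) = -16820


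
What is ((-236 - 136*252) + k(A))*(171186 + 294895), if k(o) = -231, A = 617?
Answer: -16191187859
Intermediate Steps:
((-236 - 136*252) + k(A))*(171186 + 294895) = ((-236 - 136*252) - 231)*(171186 + 294895) = ((-236 - 34272) - 231)*466081 = (-34508 - 231)*466081 = -34739*466081 = -16191187859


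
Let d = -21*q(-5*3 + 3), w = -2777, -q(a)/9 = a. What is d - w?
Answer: 509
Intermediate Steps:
q(a) = -9*a
d = -2268 (d = -(-189)*(-5*3 + 3) = -(-189)*(-15 + 3) = -(-189)*(-12) = -21*108 = -2268)
d - w = -2268 - 1*(-2777) = -2268 + 2777 = 509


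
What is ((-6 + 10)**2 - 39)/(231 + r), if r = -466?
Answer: 23/235 ≈ 0.097872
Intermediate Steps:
((-6 + 10)**2 - 39)/(231 + r) = ((-6 + 10)**2 - 39)/(231 - 466) = (4**2 - 39)/(-235) = (16 - 39)*(-1/235) = -23*(-1/235) = 23/235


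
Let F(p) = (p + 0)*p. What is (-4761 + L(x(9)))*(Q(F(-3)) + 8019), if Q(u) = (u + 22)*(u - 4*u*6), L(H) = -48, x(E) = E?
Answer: -7704018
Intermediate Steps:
F(p) = p**2 (F(p) = p*p = p**2)
Q(u) = -23*u*(22 + u) (Q(u) = (22 + u)*(u - 24*u) = (22 + u)*(-23*u) = -23*u*(22 + u))
(-4761 + L(x(9)))*(Q(F(-3)) + 8019) = (-4761 - 48)*(-23*(-3)**2*(22 + (-3)**2) + 8019) = -4809*(-23*9*(22 + 9) + 8019) = -4809*(-23*9*31 + 8019) = -4809*(-6417 + 8019) = -4809*1602 = -7704018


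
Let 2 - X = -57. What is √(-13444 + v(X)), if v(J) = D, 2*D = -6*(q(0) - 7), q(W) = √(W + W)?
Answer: I*√13423 ≈ 115.86*I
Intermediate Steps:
X = 59 (X = 2 - 1*(-57) = 2 + 57 = 59)
q(W) = √2*√W (q(W) = √(2*W) = √2*√W)
D = 21 (D = (-6*(√2*√0 - 7))/2 = (-6*(√2*0 - 7))/2 = (-6*(0 - 7))/2 = (-6*(-7))/2 = (½)*42 = 21)
v(J) = 21
√(-13444 + v(X)) = √(-13444 + 21) = √(-13423) = I*√13423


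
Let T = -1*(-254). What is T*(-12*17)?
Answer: -51816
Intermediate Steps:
T = 254
T*(-12*17) = 254*(-12*17) = 254*(-204) = -51816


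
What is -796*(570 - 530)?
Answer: -31840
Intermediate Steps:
-796*(570 - 530) = -796*40 = -31840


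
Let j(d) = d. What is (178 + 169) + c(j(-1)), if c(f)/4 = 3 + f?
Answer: 355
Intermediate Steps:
c(f) = 12 + 4*f (c(f) = 4*(3 + f) = 12 + 4*f)
(178 + 169) + c(j(-1)) = (178 + 169) + (12 + 4*(-1)) = 347 + (12 - 4) = 347 + 8 = 355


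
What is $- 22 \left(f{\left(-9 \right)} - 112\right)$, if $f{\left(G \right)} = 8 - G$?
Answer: $2090$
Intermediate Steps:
$- 22 \left(f{\left(-9 \right)} - 112\right) = - 22 \left(\left(8 - -9\right) - 112\right) = - 22 \left(\left(8 + 9\right) - 112\right) = - 22 \left(17 - 112\right) = \left(-22\right) \left(-95\right) = 2090$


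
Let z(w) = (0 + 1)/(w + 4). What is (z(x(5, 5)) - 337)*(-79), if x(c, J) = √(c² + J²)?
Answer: 452749/17 - 395*√2/34 ≈ 26616.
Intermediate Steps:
x(c, J) = √(J² + c²)
z(w) = 1/(4 + w)
(z(x(5, 5)) - 337)*(-79) = (1/(4 + √(5² + 5²)) - 337)*(-79) = (1/(4 + √(25 + 25)) - 337)*(-79) = (1/(4 + √50) - 337)*(-79) = (1/(4 + 5*√2) - 337)*(-79) = (-337 + 1/(4 + 5*√2))*(-79) = 26623 - 79/(4 + 5*√2)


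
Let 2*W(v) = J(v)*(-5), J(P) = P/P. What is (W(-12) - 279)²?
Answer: 316969/4 ≈ 79242.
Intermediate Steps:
J(P) = 1
W(v) = -5/2 (W(v) = (1*(-5))/2 = (½)*(-5) = -5/2)
(W(-12) - 279)² = (-5/2 - 279)² = (-563/2)² = 316969/4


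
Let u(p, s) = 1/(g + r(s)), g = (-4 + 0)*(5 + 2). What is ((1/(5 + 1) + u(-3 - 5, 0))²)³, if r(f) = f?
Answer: 1771561/351298031616 ≈ 5.0429e-6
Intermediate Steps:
g = -28 (g = -4*7 = -28)
u(p, s) = 1/(-28 + s)
((1/(5 + 1) + u(-3 - 5, 0))²)³ = ((1/(5 + 1) + 1/(-28 + 0))²)³ = ((1/6 + 1/(-28))²)³ = ((⅙ - 1/28)²)³ = ((11/84)²)³ = (121/7056)³ = 1771561/351298031616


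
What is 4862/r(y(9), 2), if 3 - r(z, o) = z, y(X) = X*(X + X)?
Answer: -4862/159 ≈ -30.579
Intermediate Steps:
y(X) = 2*X² (y(X) = X*(2*X) = 2*X²)
r(z, o) = 3 - z
4862/r(y(9), 2) = 4862/(3 - 2*9²) = 4862/(3 - 2*81) = 4862/(3 - 1*162) = 4862/(3 - 162) = 4862/(-159) = 4862*(-1/159) = -4862/159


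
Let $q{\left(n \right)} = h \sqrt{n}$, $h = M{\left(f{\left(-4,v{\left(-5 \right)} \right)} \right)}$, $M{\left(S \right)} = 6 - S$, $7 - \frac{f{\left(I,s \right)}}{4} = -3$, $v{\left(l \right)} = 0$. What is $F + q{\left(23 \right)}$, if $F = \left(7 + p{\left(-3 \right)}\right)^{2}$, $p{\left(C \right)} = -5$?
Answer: $4 - 34 \sqrt{23} \approx -159.06$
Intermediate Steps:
$f{\left(I,s \right)} = 40$ ($f{\left(I,s \right)} = 28 - -12 = 28 + 12 = 40$)
$h = -34$ ($h = 6 - 40 = -34$)
$F = 4$ ($F = \left(7 - 5\right)^{2} = 2^{2} = 4$)
$q{\left(n \right)} = - 34 \sqrt{n}$
$F + q{\left(23 \right)} = 4 - 34 \sqrt{23}$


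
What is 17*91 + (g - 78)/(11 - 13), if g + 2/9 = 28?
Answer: 14149/9 ≈ 1572.1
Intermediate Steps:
g = 250/9 (g = -2/9 + 28 = 250/9 ≈ 27.778)
17*91 + (g - 78)/(11 - 13) = 17*91 + (250/9 - 78)/(11 - 13) = 1547 - 452/9/(-2) = 1547 - 452/9*(-½) = 1547 + 226/9 = 14149/9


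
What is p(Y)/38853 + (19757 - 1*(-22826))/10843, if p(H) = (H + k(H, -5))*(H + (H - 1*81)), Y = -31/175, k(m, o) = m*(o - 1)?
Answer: 1446983990122/368622694125 ≈ 3.9254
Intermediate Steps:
k(m, o) = m*(-1 + o)
Y = -31/175 (Y = -31*1/175 = -31/175 ≈ -0.17714)
p(H) = -5*H*(-81 + 2*H) (p(H) = (H + H*(-1 - 5))*(H + (H - 1*81)) = (H + H*(-6))*(H + (H - 81)) = (H - 6*H)*(H + (-81 + H)) = (-5*H)*(-81 + 2*H) = -5*H*(-81 + 2*H))
p(Y)/38853 + (19757 - 1*(-22826))/10843 = (5*(-31/175)*(81 - 2*(-31/175)))/38853 + (19757 - 1*(-22826))/10843 = (5*(-31/175)*(81 + 62/175))*(1/38853) + (19757 + 22826)*(1/10843) = (5*(-31/175)*(14237/175))*(1/38853) + 42583*(1/10843) = -441347/6125*1/38853 + 42583/10843 = -441347/237974625 + 42583/10843 = 1446983990122/368622694125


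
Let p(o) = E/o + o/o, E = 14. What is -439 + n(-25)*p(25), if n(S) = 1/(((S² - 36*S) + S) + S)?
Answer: -16188086/36875 ≈ -439.00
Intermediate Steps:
p(o) = 1 + 14/o (p(o) = 14/o + o/o = 14/o + 1 = 1 + 14/o)
n(S) = 1/(S² - 34*S) (n(S) = 1/((S² - 35*S) + S) = 1/(S² - 34*S))
-439 + n(-25)*p(25) = -439 + (1/((-25)*(-34 - 25)))*((14 + 25)/25) = -439 + (-1/25/(-59))*((1/25)*39) = -439 - 1/25*(-1/59)*(39/25) = -439 + (1/1475)*(39/25) = -439 + 39/36875 = -16188086/36875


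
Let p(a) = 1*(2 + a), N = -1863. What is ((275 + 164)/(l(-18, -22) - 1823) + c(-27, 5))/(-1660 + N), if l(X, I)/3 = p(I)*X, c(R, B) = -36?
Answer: 27187/2617589 ≈ 0.010386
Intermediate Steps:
p(a) = 2 + a
l(X, I) = 3*X*(2 + I) (l(X, I) = 3*((2 + I)*X) = 3*(X*(2 + I)) = 3*X*(2 + I))
((275 + 164)/(l(-18, -22) - 1823) + c(-27, 5))/(-1660 + N) = ((275 + 164)/(3*(-18)*(2 - 22) - 1823) - 36)/(-1660 - 1863) = (439/(3*(-18)*(-20) - 1823) - 36)/(-3523) = (439/(1080 - 1823) - 36)*(-1/3523) = (439/(-743) - 36)*(-1/3523) = (439*(-1/743) - 36)*(-1/3523) = (-439/743 - 36)*(-1/3523) = -27187/743*(-1/3523) = 27187/2617589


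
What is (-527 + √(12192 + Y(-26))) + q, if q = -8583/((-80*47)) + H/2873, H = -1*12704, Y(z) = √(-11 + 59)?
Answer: -5716015041/10802480 + 2*√(3048 + √3) ≈ -418.69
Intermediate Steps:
Y(z) = 4*√3 (Y(z) = √48 = 4*√3)
H = -12704
q = -23108081/10802480 (q = -8583/((-80*47)) - 12704/2873 = -8583/(-3760) - 12704*1/2873 = -8583*(-1/3760) - 12704/2873 = 8583/3760 - 12704/2873 = -23108081/10802480 ≈ -2.1391)
(-527 + √(12192 + Y(-26))) + q = (-527 + √(12192 + 4*√3)) - 23108081/10802480 = -5716015041/10802480 + √(12192 + 4*√3)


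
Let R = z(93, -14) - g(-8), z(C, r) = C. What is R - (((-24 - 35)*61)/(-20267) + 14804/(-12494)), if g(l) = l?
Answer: 12914936230/126607949 ≈ 102.01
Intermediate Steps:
R = 101 (R = 93 - 1*(-8) = 93 + 8 = 101)
R - (((-24 - 35)*61)/(-20267) + 14804/(-12494)) = 101 - (((-24 - 35)*61)/(-20267) + 14804/(-12494)) = 101 - (-59*61*(-1/20267) + 14804*(-1/12494)) = 101 - (-3599*(-1/20267) - 7402/6247) = 101 - (3599/20267 - 7402/6247) = 101 - 1*(-127533381/126607949) = 101 + 127533381/126607949 = 12914936230/126607949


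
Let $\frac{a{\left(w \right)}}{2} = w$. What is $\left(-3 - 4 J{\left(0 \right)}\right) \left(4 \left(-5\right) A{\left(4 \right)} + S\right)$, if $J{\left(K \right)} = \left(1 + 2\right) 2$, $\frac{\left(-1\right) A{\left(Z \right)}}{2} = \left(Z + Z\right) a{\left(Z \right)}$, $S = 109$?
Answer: $-72063$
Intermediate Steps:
$a{\left(w \right)} = 2 w$
$A{\left(Z \right)} = - 8 Z^{2}$ ($A{\left(Z \right)} = - 2 \left(Z + Z\right) 2 Z = - 2 \cdot 2 Z 2 Z = - 2 \cdot 4 Z^{2} = - 8 Z^{2}$)
$J{\left(K \right)} = 6$ ($J{\left(K \right)} = 3 \cdot 2 = 6$)
$\left(-3 - 4 J{\left(0 \right)}\right) \left(4 \left(-5\right) A{\left(4 \right)} + S\right) = \left(-3 - 24\right) \left(4 \left(-5\right) \left(- 8 \cdot 4^{2}\right) + 109\right) = \left(-3 - 24\right) \left(- 20 \left(\left(-8\right) 16\right) + 109\right) = - 27 \left(\left(-20\right) \left(-128\right) + 109\right) = - 27 \left(2560 + 109\right) = \left(-27\right) 2669 = -72063$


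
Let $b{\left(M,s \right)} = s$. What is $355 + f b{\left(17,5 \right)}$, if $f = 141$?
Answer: $1060$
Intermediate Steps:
$355 + f b{\left(17,5 \right)} = 355 + 141 \cdot 5 = 355 + 705 = 1060$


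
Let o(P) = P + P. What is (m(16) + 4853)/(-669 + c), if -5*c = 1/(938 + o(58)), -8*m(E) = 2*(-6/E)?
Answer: -409212865/56410096 ≈ -7.2542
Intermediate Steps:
o(P) = 2*P
m(E) = 3/(2*E) (m(E) = -(-6/E)/4 = -(-3)/(2*E) = 3/(2*E))
c = -1/5270 (c = -1/(5*(938 + 2*58)) = -1/(5*(938 + 116)) = -1/5/1054 = -1/5*1/1054 = -1/5270 ≈ -0.00018975)
(m(16) + 4853)/(-669 + c) = ((3/2)/16 + 4853)/(-669 - 1/5270) = ((3/2)*(1/16) + 4853)/(-3525631/5270) = (3/32 + 4853)*(-5270/3525631) = (155299/32)*(-5270/3525631) = -409212865/56410096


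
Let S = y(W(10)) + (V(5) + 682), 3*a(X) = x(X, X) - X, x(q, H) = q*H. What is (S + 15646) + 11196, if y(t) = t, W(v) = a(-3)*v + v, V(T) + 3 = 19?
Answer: 27590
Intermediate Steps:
x(q, H) = H*q
V(T) = 16 (V(T) = -3 + 19 = 16)
a(X) = -X/3 + X²/3 (a(X) = (X*X - X)/3 = (X² - X)/3 = -X/3 + X²/3)
W(v) = 5*v (W(v) = ((⅓)*(-3)*(-1 - 3))*v + v = ((⅓)*(-3)*(-4))*v + v = 4*v + v = 5*v)
S = 748 (S = 5*10 + (16 + 682) = 50 + 698 = 748)
(S + 15646) + 11196 = (748 + 15646) + 11196 = 16394 + 11196 = 27590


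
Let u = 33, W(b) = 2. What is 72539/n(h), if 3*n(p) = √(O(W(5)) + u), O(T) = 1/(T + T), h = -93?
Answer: 435234*√133/133 ≈ 37740.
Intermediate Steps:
O(T) = 1/(2*T)
n(p) = √133/6 (n(p) = √((½)/2 + 33)/3 = √((½)*(½) + 33)/3 = √(¼ + 33)/3 = √(133/4)/3 = (√133/2)/3 = √133/6)
72539/n(h) = 72539/((√133/6)) = 72539*(6*√133/133) = 435234*√133/133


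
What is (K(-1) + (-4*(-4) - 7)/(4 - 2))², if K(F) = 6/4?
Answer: 36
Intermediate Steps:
K(F) = 3/2 (K(F) = 6*(¼) = 3/2)
(K(-1) + (-4*(-4) - 7)/(4 - 2))² = (3/2 + (-4*(-4) - 7)/(4 - 2))² = (3/2 + (16 - 7)/2)² = (3/2 + 9*(½))² = (3/2 + 9/2)² = 6² = 36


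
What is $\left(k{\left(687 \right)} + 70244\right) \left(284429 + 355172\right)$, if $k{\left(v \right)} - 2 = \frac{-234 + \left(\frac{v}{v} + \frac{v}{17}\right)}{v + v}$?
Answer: $\frac{524729553922597}{11679} \approx 4.4929 \cdot 10^{10}$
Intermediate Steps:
$k{\left(v \right)} = 2 + \frac{-233 + \frac{v}{17}}{2 v}$ ($k{\left(v \right)} = 2 + \frac{-234 + \left(\frac{v}{v} + \frac{v}{17}\right)}{v + v} = 2 + \frac{-234 + \left(1 + v \frac{1}{17}\right)}{2 v} = 2 + \left(-234 + \left(1 + \frac{v}{17}\right)\right) \frac{1}{2 v} = 2 + \left(-233 + \frac{v}{17}\right) \frac{1}{2 v} = 2 + \frac{-233 + \frac{v}{17}}{2 v}$)
$\left(k{\left(687 \right)} + 70244\right) \left(284429 + 355172\right) = \left(\frac{-3961 + 69 \cdot 687}{34 \cdot 687} + 70244\right) \left(284429 + 355172\right) = \left(\frac{1}{34} \cdot \frac{1}{687} \left(-3961 + 47403\right) + 70244\right) 639601 = \left(\frac{1}{34} \cdot \frac{1}{687} \cdot 43442 + 70244\right) 639601 = \left(\frac{21721}{11679} + 70244\right) 639601 = \frac{820401397}{11679} \cdot 639601 = \frac{524729553922597}{11679}$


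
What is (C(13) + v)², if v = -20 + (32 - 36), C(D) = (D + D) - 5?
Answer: 9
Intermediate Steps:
C(D) = -5 + 2*D (C(D) = 2*D - 5 = -5 + 2*D)
v = -24 (v = -20 - 4 = -24)
(C(13) + v)² = ((-5 + 2*13) - 24)² = ((-5 + 26) - 24)² = (21 - 24)² = (-3)² = 9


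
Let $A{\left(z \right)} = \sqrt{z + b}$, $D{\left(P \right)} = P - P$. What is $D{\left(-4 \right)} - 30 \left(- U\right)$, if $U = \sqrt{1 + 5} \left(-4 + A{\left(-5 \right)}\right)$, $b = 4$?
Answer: $30 \sqrt{6} \left(-4 + i\right) \approx -293.94 + 73.485 i$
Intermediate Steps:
$D{\left(P \right)} = 0$
$A{\left(z \right)} = \sqrt{4 + z}$ ($A{\left(z \right)} = \sqrt{z + 4} = \sqrt{4 + z}$)
$U = \sqrt{6} \left(-4 + i\right)$ ($U = \sqrt{1 + 5} \left(-4 + \sqrt{4 - 5}\right) = \sqrt{6} \left(-4 + \sqrt{-1}\right) = \sqrt{6} \left(-4 + i\right) \approx -9.798 + 2.4495 i$)
$D{\left(-4 \right)} - 30 \left(- U\right) = 0 - 30 \left(- \sqrt{6} \left(-4 + i\right)\right) = 0 + 30 \sqrt{6} \left(-4 + i\right) = 30 \sqrt{6} \left(-4 + i\right)$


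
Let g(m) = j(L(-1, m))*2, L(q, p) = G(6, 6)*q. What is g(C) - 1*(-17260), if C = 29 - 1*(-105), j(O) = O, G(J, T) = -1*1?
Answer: 17262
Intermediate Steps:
G(J, T) = -1
L(q, p) = -q
C = 134 (C = 29 + 105 = 134)
g(m) = 2 (g(m) = -1*(-1)*2 = 1*2 = 2)
g(C) - 1*(-17260) = 2 - 1*(-17260) = 2 + 17260 = 17262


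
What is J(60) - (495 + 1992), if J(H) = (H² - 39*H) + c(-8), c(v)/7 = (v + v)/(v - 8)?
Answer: -1220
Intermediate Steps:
c(v) = 14*v/(-8 + v) (c(v) = 7*((v + v)/(v - 8)) = 7*((2*v)/(-8 + v)) = 7*(2*v/(-8 + v)) = 14*v/(-8 + v))
J(H) = 7 + H² - 39*H (J(H) = (H² - 39*H) + 14*(-8)/(-8 - 8) = (H² - 39*H) + 14*(-8)/(-16) = (H² - 39*H) + 14*(-8)*(-1/16) = (H² - 39*H) + 7 = 7 + H² - 39*H)
J(60) - (495 + 1992) = (7 + 60² - 39*60) - (495 + 1992) = (7 + 3600 - 2340) - 1*2487 = 1267 - 2487 = -1220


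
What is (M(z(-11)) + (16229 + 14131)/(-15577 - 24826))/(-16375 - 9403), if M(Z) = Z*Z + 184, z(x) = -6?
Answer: -402650/47341297 ≈ -0.0085053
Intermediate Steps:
M(Z) = 184 + Z**2 (M(Z) = Z**2 + 184 = 184 + Z**2)
(M(z(-11)) + (16229 + 14131)/(-15577 - 24826))/(-16375 - 9403) = ((184 + (-6)**2) + (16229 + 14131)/(-15577 - 24826))/(-16375 - 9403) = ((184 + 36) + 30360/(-40403))/(-25778) = (220 + 30360*(-1/40403))*(-1/25778) = (220 - 2760/3673)*(-1/25778) = (805300/3673)*(-1/25778) = -402650/47341297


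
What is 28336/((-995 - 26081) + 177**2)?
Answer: 28336/4253 ≈ 6.6626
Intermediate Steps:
28336/((-995 - 26081) + 177**2) = 28336/(-27076 + 31329) = 28336/4253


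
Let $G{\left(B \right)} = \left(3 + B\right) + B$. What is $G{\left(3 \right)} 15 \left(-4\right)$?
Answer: $-540$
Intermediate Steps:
$G{\left(B \right)} = 3 + 2 B$
$G{\left(3 \right)} 15 \left(-4\right) = \left(3 + 2 \cdot 3\right) 15 \left(-4\right) = \left(3 + 6\right) 15 \left(-4\right) = 9 \cdot 15 \left(-4\right) = 135 \left(-4\right) = -540$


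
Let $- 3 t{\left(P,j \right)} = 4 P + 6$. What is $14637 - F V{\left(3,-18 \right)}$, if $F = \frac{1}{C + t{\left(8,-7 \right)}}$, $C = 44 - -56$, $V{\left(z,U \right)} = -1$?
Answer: $\frac{3834897}{262} \approx 14637.0$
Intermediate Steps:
$t{\left(P,j \right)} = -2 - \frac{4 P}{3}$ ($t{\left(P,j \right)} = - \frac{4 P + 6}{3} = - \frac{6 + 4 P}{3} = -2 - \frac{4 P}{3}$)
$C = 100$ ($C = 44 + 56 = 100$)
$F = \frac{3}{262}$ ($F = \frac{1}{100 - \frac{38}{3}} = \frac{1}{\frac{262}{3}} = \frac{3}{262} \approx 0.01145$)
$14637 - F V{\left(3,-18 \right)} = 14637 - \frac{3}{262} \left(-1\right) = 14637 - - \frac{3}{262} = 14637 + \frac{3}{262} = \frac{3834897}{262}$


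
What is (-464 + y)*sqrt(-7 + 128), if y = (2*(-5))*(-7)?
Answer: -4334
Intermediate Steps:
y = 70 (y = -10*(-7) = 70)
(-464 + y)*sqrt(-7 + 128) = (-464 + 70)*sqrt(-7 + 128) = -394*sqrt(121) = -394*11 = -4334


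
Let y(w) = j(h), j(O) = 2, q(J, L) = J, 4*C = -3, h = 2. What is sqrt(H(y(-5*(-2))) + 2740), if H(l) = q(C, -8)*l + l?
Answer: 3*sqrt(1218)/2 ≈ 52.350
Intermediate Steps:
C = -3/4 (C = (1/4)*(-3) = -3/4 ≈ -0.75000)
y(w) = 2
H(l) = l/4 (H(l) = -3*l/4 + l = l/4)
sqrt(H(y(-5*(-2))) + 2740) = sqrt((1/4)*2 + 2740) = sqrt(1/2 + 2740) = sqrt(5481/2) = 3*sqrt(1218)/2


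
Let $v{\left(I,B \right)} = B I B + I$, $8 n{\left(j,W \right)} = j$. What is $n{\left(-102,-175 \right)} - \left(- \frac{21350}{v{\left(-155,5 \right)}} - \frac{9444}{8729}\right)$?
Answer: $- \frac{238729069}{14071148} \approx -16.966$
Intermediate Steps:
$n{\left(j,W \right)} = \frac{j}{8}$
$v{\left(I,B \right)} = I + I B^{2}$ ($v{\left(I,B \right)} = I B^{2} + I = I + I B^{2}$)
$n{\left(-102,-175 \right)} - \left(- \frac{21350}{v{\left(-155,5 \right)}} - \frac{9444}{8729}\right) = \frac{1}{8} \left(-102\right) - \left(- \frac{21350}{\left(-155\right) \left(1 + 5^{2}\right)} - \frac{9444}{8729}\right) = - \frac{51}{4} - \left(- \frac{21350}{\left(-155\right) \left(1 + 25\right)} - \frac{9444}{8729}\right) = - \frac{51}{4} - \left(- \frac{21350}{\left(-155\right) 26} - \frac{9444}{8729}\right) = - \frac{51}{4} - \left(- \frac{21350}{-4030} - \frac{9444}{8729}\right) = - \frac{51}{4} - \left(\left(-21350\right) \left(- \frac{1}{4030}\right) - \frac{9444}{8729}\right) = - \frac{51}{4} - \left(\frac{2135}{403} - \frac{9444}{8729}\right) = - \frac{51}{4} - \frac{14830483}{3517787} = - \frac{238729069}{14071148}$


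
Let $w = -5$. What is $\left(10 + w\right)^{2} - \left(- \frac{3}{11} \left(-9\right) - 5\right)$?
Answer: $\frac{303}{11} \approx 27.545$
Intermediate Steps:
$\left(10 + w\right)^{2} - \left(- \frac{3}{11} \left(-9\right) - 5\right) = \left(10 - 5\right)^{2} - \left(- \frac{3}{11} \left(-9\right) - 5\right) = 5^{2} - \left(\left(-3\right) \frac{1}{11} \left(-9\right) - 5\right) = 25 - \left(\left(- \frac{3}{11}\right) \left(-9\right) - 5\right) = 25 - \left(\frac{27}{11} - 5\right) = 25 - - \frac{28}{11} = 25 + \frac{28}{11} = \frac{303}{11}$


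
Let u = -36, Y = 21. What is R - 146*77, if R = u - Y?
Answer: -11299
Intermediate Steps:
R = -57 (R = -36 - 1*21 = -36 - 21 = -57)
R - 146*77 = -57 - 146*77 = -57 - 11242 = -11299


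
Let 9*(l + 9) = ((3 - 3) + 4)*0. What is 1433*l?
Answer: -12897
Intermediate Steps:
l = -9 (l = -9 + (((3 - 3) + 4)*0)/9 = -9 + ((0 + 4)*0)/9 = -9 + (4*0)/9 = -9 + (1/9)*0 = -9 + 0 = -9)
1433*l = 1433*(-9) = -12897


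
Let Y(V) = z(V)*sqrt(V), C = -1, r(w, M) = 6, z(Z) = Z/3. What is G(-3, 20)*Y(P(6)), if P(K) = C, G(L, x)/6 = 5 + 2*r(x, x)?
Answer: -34*I ≈ -34.0*I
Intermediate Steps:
z(Z) = Z/3 (z(Z) = Z*(1/3) = Z/3)
G(L, x) = 102 (G(L, x) = 6*(5 + 2*6) = 6*(5 + 12) = 6*17 = 102)
P(K) = -1
Y(V) = V**(3/2)/3 (Y(V) = (V/3)*sqrt(V) = V**(3/2)/3)
G(-3, 20)*Y(P(6)) = 102*((-1)**(3/2)/3) = 102*((-I)/3) = 102*(-I/3) = -34*I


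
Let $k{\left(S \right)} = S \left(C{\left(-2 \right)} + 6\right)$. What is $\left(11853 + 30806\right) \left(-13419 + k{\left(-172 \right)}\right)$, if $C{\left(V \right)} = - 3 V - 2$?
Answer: $-645814601$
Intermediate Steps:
$C{\left(V \right)} = -2 - 3 V$
$k{\left(S \right)} = 10 S$ ($k{\left(S \right)} = S \left(\left(-2 - -6\right) + 6\right) = S \left(\left(-2 + 6\right) + 6\right) = S \left(4 + 6\right) = S 10 = 10 S$)
$\left(11853 + 30806\right) \left(-13419 + k{\left(-172 \right)}\right) = \left(11853 + 30806\right) \left(-13419 + 10 \left(-172\right)\right) = 42659 \left(-13419 - 1720\right) = 42659 \left(-15139\right) = -645814601$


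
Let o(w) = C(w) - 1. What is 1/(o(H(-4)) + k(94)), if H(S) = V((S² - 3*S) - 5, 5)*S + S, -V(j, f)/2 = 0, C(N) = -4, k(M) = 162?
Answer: 1/157 ≈ 0.0063694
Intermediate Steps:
V(j, f) = 0 (V(j, f) = -2*0 = 0)
H(S) = S (H(S) = 0*S + S = 0 + S = S)
o(w) = -5 (o(w) = -4 - 1 = -5)
1/(o(H(-4)) + k(94)) = 1/(-5 + 162) = 1/157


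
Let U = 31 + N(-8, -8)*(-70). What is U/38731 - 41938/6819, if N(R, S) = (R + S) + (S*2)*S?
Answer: -1677550249/264106689 ≈ -6.3518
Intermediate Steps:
N(R, S) = R + S + 2*S² (N(R, S) = (R + S) + (2*S)*S = (R + S) + 2*S² = R + S + 2*S²)
U = -7809 (U = 31 + (-8 - 8 + 2*(-8)²)*(-70) = 31 + (-8 - 8 + 2*64)*(-70) = 31 + (-8 - 8 + 128)*(-70) = 31 + 112*(-70) = 31 - 7840 = -7809)
U/38731 - 41938/6819 = -7809/38731 - 41938/6819 = -1677550249/264106689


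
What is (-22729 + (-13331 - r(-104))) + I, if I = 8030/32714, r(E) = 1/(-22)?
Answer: -1179657323/32714 ≈ -36060.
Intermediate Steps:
r(E) = -1/22
I = 365/1487 (I = 8030*(1/32714) = 365/1487 ≈ 0.24546)
(-22729 + (-13331 - r(-104))) + I = (-22729 + (-13331 - 1*(-1/22))) + 365/1487 = (-22729 + (-13331 + 1/22)) + 365/1487 = (-22729 - 293281/22) + 365/1487 = -793319/22 + 365/1487 = -1179657323/32714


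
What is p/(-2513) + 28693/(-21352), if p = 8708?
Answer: -36862675/7665368 ≈ -4.8090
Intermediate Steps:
p/(-2513) + 28693/(-21352) = 8708/(-2513) + 28693/(-21352) = 8708*(-1/2513) + 28693*(-1/21352) = -1244/359 - 28693/21352 = -36862675/7665368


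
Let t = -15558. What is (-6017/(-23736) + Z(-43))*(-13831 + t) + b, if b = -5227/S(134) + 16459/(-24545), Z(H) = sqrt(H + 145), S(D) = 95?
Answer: -83083712501719/11069402280 - 29389*sqrt(102) ≈ -3.0432e+5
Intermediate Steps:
Z(H) = sqrt(145 + H)
b = -25972064/466355 (b = -5227/95 + 16459/(-24545) = -5227*1/95 + 16459*(-1/24545) = -5227/95 - 16459/24545 = -25972064/466355 ≈ -55.692)
(-6017/(-23736) + Z(-43))*(-13831 + t) + b = (-6017/(-23736) + sqrt(145 - 43))*(-13831 - 15558) - 25972064/466355 = (-6017*(-1/23736) + sqrt(102))*(-29389) - 25972064/466355 = (6017/23736 + sqrt(102))*(-29389) - 25972064/466355 = (-176833613/23736 - 29389*sqrt(102)) - 25972064/466355 = -83083712501719/11069402280 - 29389*sqrt(102)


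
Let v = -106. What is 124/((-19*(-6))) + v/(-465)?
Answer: 11624/8835 ≈ 1.3157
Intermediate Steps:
124/((-19*(-6))) + v/(-465) = 124/((-19*(-6))) - 106/(-465) = 124/114 - 106*(-1/465) = 124*(1/114) + 106/465 = 62/57 + 106/465 = 11624/8835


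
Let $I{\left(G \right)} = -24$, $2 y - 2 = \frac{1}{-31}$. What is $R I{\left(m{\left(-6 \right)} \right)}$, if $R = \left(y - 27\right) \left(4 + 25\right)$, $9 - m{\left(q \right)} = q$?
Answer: $\frac{561324}{31} \approx 18107.0$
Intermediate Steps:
$m{\left(q \right)} = 9 - q$
$y = \frac{61}{62}$ ($y = 1 + \frac{1}{2 \left(-31\right)} = 1 + \frac{1}{2} \left(- \frac{1}{31}\right) = 1 - \frac{1}{62} = \frac{61}{62} \approx 0.98387$)
$R = - \frac{46777}{62}$ ($R = \left(\frac{61}{62} - 27\right) \left(4 + 25\right) = \left(- \frac{1613}{62}\right) 29 = - \frac{46777}{62} \approx -754.47$)
$R I{\left(m{\left(-6 \right)} \right)} = \left(- \frac{46777}{62}\right) \left(-24\right) = \frac{561324}{31}$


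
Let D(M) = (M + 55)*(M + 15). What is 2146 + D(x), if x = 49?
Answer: 8802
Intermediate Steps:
D(M) = (15 + M)*(55 + M) (D(M) = (55 + M)*(15 + M) = (15 + M)*(55 + M))
2146 + D(x) = 2146 + (825 + 49² + 70*49) = 2146 + (825 + 2401 + 3430) = 2146 + 6656 = 8802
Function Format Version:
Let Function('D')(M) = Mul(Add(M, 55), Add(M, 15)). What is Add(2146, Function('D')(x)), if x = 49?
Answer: 8802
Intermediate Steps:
Function('D')(M) = Mul(Add(15, M), Add(55, M)) (Function('D')(M) = Mul(Add(55, M), Add(15, M)) = Mul(Add(15, M), Add(55, M)))
Add(2146, Function('D')(x)) = Add(2146, Add(825, Pow(49, 2), Mul(70, 49))) = Add(2146, Add(825, 2401, 3430)) = Add(2146, 6656) = 8802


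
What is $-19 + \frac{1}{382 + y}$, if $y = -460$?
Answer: $- \frac{1483}{78} \approx -19.013$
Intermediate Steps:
$-19 + \frac{1}{382 + y} = -19 + \frac{1}{382 - 460} = -19 + \frac{1}{-78} = -19 - \frac{1}{78} = - \frac{1483}{78}$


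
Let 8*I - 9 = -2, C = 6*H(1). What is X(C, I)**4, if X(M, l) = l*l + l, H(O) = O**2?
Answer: 121550625/16777216 ≈ 7.2450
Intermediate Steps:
C = 6 (C = 6*1**2 = 6*1 = 6)
I = 7/8 (I = 9/8 + (1/8)*(-2) = 9/8 - 1/4 = 7/8 ≈ 0.87500)
X(M, l) = l + l**2 (X(M, l) = l**2 + l = l + l**2)
X(C, I)**4 = (7*(1 + 7/8)/8)**4 = ((7/8)*(15/8))**4 = (105/64)**4 = 121550625/16777216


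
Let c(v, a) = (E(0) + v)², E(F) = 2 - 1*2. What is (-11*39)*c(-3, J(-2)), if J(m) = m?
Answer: -3861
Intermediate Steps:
E(F) = 0 (E(F) = 2 - 2 = 0)
c(v, a) = v² (c(v, a) = (0 + v)² = v²)
(-11*39)*c(-3, J(-2)) = -11*39*(-3)² = -429*9 = -3861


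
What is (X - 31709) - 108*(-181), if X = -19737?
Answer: -31898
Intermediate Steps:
(X - 31709) - 108*(-181) = (-19737 - 31709) - 108*(-181) = -51446 + 19548 = -31898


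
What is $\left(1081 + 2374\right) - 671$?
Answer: $2784$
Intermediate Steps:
$\left(1081 + 2374\right) - 671 = 3455 - 671 = 2784$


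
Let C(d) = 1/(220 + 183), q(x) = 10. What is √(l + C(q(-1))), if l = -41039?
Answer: 2*I*√1666275637/403 ≈ 202.58*I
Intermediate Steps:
C(d) = 1/403
√(l + C(q(-1))) = √(-41039 + 1/403) = √(-16538716/403) = 2*I*√1666275637/403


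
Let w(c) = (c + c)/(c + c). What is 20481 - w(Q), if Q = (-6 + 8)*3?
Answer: 20480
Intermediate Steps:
Q = 6 (Q = 2*3 = 6)
w(c) = 1 (w(c) = (2*c)/((2*c)) = (2*c)*(1/(2*c)) = 1)
20481 - w(Q) = 20481 - 1*1 = 20481 - 1 = 20480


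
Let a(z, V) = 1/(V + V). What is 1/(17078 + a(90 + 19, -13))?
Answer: 26/444027 ≈ 5.8555e-5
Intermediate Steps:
a(z, V) = 1/(2*V)
1/(17078 + a(90 + 19, -13)) = 1/(17078 + (1/2)/(-13)) = 1/(17078 + (1/2)*(-1/13)) = 1/(17078 - 1/26) = 1/(444027/26) = 26/444027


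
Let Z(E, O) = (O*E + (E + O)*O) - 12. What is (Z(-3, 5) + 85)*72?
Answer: 4896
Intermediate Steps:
Z(E, O) = -12 + E*O + O*(E + O) (Z(E, O) = (E*O + O*(E + O)) - 12 = -12 + E*O + O*(E + O))
(Z(-3, 5) + 85)*72 = ((-12 + 5**2 + 2*(-3)*5) + 85)*72 = ((-12 + 25 - 30) + 85)*72 = (-17 + 85)*72 = 68*72 = 4896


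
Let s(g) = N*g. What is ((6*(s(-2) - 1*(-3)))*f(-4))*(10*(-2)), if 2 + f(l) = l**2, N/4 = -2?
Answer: -31920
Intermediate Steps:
N = -8 (N = 4*(-2) = -8)
s(g) = -8*g
f(l) = -2 + l**2
((6*(s(-2) - 1*(-3)))*f(-4))*(10*(-2)) = ((6*(-8*(-2) - 1*(-3)))*(-2 + (-4)**2))*(10*(-2)) = ((6*(16 + 3))*(-2 + 16))*(-20) = ((6*19)*14)*(-20) = (114*14)*(-20) = 1596*(-20) = -31920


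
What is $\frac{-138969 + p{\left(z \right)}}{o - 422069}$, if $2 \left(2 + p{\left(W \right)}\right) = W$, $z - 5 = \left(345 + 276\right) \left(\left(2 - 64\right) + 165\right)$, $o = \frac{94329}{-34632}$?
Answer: $\frac{411685976}{1624131993} \approx 0.25348$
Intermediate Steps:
$o = - \frac{10481}{3848}$ ($o = 94329 \left(- \frac{1}{34632}\right) = - \frac{10481}{3848} \approx -2.7238$)
$z = 63968$ ($z = 5 + \left(345 + 276\right) \left(\left(2 - 64\right) + 165\right) = 5 + 621 \left(\left(2 - 64\right) + 165\right) = 5 + 621 \left(-62 + 165\right) = 5 + 621 \cdot 103 = 5 + 63963 = 63968$)
$p{\left(W \right)} = -2 + \frac{W}{2}$
$\frac{-138969 + p{\left(z \right)}}{o - 422069} = \frac{-138969 + \left(-2 + \frac{1}{2} \cdot 63968\right)}{- \frac{10481}{3848} - 422069} = \frac{-138969 + \left(-2 + 31984\right)}{- \frac{1624131993}{3848}} = \left(-138969 + 31982\right) \left(- \frac{3848}{1624131993}\right) = \left(-106987\right) \left(- \frac{3848}{1624131993}\right) = \frac{411685976}{1624131993}$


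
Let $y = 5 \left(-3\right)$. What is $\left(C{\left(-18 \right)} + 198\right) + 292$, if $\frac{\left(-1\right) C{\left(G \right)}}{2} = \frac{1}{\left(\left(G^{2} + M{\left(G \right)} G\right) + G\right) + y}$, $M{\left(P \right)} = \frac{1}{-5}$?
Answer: $\frac{721760}{1473} \approx 489.99$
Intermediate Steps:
$y = -15$
$M{\left(P \right)} = - \frac{1}{5}$
$C{\left(G \right)} = - \frac{2}{-15 + G^{2} + \frac{4 G}{5}}$ ($C{\left(G \right)} = - \frac{2}{\left(\left(G^{2} - \frac{G}{5}\right) + G\right) - 15} = - \frac{2}{\left(G^{2} + \frac{4 G}{5}\right) - 15} = - \frac{2}{-15 + G^{2} + \frac{4 G}{5}}$)
$\left(C{\left(-18 \right)} + 198\right) + 292 = \left(- \frac{10}{-75 + 4 \left(-18\right) + 5 \left(-18\right)^{2}} + 198\right) + 292 = \left(- \frac{10}{-75 - 72 + 5 \cdot 324} + 198\right) + 292 = \left(- \frac{10}{-75 - 72 + 1620} + 198\right) + 292 = \left(- \frac{10}{1473} + 198\right) + 292 = \frac{291644}{1473} + 292 = \frac{721760}{1473}$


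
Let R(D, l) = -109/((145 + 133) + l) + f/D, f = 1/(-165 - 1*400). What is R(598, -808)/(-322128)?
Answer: -368273/576838153008 ≈ -6.3843e-7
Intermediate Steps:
f = -1/565 (f = 1/(-165 - 400) = 1/(-565) = -1/565 ≈ -0.0017699)
R(D, l) = -109/(278 + l) - 1/(565*D) (R(D, l) = -109/((145 + 133) + l) - 1/(565*D) = -109/(278 + l) - 1/(565*D))
R(598, -808)/(-322128) = ((1/565)*(-278 - 1*(-808) - 61585*598)/(598*(278 - 808)))/(-322128) = ((1/565)*(1/598)*(-278 + 808 - 36827830)/(-530))*(-1/322128) = ((1/565)*(1/598)*(-1/530)*(-36827300))*(-1/322128) = (368273/1790711)*(-1/322128) = -368273/576838153008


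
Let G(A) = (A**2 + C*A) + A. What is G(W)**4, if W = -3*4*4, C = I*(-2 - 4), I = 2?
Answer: 64323993010176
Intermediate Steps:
C = -12 (C = 2*(-2 - 4) = 2*(-6) = -12)
W = -48 (W = -12*4 = -48)
G(A) = A**2 - 11*A (G(A) = (A**2 - 12*A) + A = A**2 - 11*A)
G(W)**4 = (-48*(-11 - 48))**4 = (-48*(-59))**4 = 2832**4 = 64323993010176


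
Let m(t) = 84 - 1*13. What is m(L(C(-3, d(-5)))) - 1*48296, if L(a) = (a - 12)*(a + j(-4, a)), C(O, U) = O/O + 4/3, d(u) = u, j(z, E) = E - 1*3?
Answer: -48225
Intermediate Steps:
j(z, E) = -3 + E (j(z, E) = E - 3 = -3 + E)
C(O, U) = 7/3 (C(O, U) = 1 + 4*(⅓) = 1 + 4/3 = 7/3)
L(a) = (-12 + a)*(-3 + 2*a) (L(a) = (a - 12)*(a + (-3 + a)) = (-12 + a)*(-3 + 2*a))
m(t) = 71 (m(t) = 84 - 13 = 71)
m(L(C(-3, d(-5)))) - 1*48296 = 71 - 1*48296 = 71 - 48296 = -48225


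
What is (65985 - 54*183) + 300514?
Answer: 356617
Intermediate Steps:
(65985 - 54*183) + 300514 = (65985 - 9882) + 300514 = 56103 + 300514 = 356617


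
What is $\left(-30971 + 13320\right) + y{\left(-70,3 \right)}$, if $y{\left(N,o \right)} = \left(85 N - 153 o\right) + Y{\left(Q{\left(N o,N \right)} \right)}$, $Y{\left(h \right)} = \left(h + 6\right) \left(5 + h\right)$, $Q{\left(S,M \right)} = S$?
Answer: $17760$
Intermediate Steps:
$Y{\left(h \right)} = \left(5 + h\right) \left(6 + h\right)$ ($Y{\left(h \right)} = \left(6 + h\right) \left(5 + h\right) = \left(5 + h\right) \left(6 + h\right)$)
$y{\left(N,o \right)} = 30 - 153 o + 85 N + N^{2} o^{2} + 11 N o$ ($y{\left(N,o \right)} = \left(85 N - 153 o\right) + \left(30 + \left(N o\right)^{2} + 11 N o\right) = \left(- 153 o + 85 N\right) + \left(30 + N^{2} o^{2} + 11 N o\right) = 30 - 153 o + 85 N + N^{2} o^{2} + 11 N o$)
$\left(-30971 + 13320\right) + y{\left(-70,3 \right)} = \left(-30971 + 13320\right) + \left(30 - 459 + 85 \left(-70\right) + \left(-70\right)^{2} \cdot 3^{2} + 11 \left(-70\right) 3\right) = -17651 - -35411 = -17651 + 35411 = 17760$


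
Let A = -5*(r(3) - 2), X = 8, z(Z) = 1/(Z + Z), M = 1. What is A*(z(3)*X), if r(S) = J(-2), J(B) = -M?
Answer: 20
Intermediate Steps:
z(Z) = 1/(2*Z)
J(B) = -1 (J(B) = -1*1 = -1)
r(S) = -1
A = 15 (A = -5*(-1 - 2) = -5*(-3) = 15)
A*(z(3)*X) = 15*(((½)/3)*8) = 15*(((½)*(⅓))*8) = 15*((⅙)*8) = 15*(4/3) = 20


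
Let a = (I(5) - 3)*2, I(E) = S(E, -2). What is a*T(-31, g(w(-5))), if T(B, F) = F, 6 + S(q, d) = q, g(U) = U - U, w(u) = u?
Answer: 0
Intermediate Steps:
g(U) = 0
S(q, d) = -6 + q
I(E) = -6 + E
a = -8 (a = ((-6 + 5) - 3)*2 = (-1 - 3)*2 = -4*2 = -8)
a*T(-31, g(w(-5))) = -8*0 = 0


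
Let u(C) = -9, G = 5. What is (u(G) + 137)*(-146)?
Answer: -18688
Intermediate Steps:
(u(G) + 137)*(-146) = (-9 + 137)*(-146) = 128*(-146) = -18688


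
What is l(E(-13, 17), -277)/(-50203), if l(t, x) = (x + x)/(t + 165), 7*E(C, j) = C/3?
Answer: 5817/86650378 ≈ 6.7132e-5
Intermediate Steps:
E(C, j) = C/21 (E(C, j) = (C/3)/7 = C/21)
l(t, x) = 2*x/(165 + t) (l(t, x) = (2*x)/(165 + t) = 2*x/(165 + t))
l(E(-13, 17), -277)/(-50203) = (2*(-277)/(165 + (1/21)*(-13)))/(-50203) = (2*(-277)/(165 - 13/21))*(-1/50203) = (2*(-277)/(3452/21))*(-1/50203) = (2*(-277)*(21/3452))*(-1/50203) = -5817/1726*(-1/50203) = 5817/86650378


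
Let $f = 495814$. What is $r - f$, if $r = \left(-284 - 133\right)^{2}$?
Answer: $-321925$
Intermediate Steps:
$r = 173889$ ($r = \left(-417\right)^{2} = 173889$)
$r - f = 173889 - 495814 = -321925$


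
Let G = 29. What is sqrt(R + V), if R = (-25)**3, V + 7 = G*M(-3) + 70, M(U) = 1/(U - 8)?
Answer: I*sqrt(1883321)/11 ≈ 124.76*I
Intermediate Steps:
M(U) = 1/(-8 + U)
V = 664/11 (V = -7 + (29/(-8 - 3) + 70) = -7 + (29/(-11) + 70) = -7 + (29*(-1/11) + 70) = -7 + (-29/11 + 70) = -7 + 741/11 = 664/11 ≈ 60.364)
R = -15625
sqrt(R + V) = sqrt(-15625 + 664/11) = sqrt(-171211/11) = I*sqrt(1883321)/11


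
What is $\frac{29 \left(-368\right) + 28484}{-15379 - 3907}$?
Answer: $- \frac{8906}{9643} \approx -0.92357$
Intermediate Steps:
$\frac{29 \left(-368\right) + 28484}{-15379 - 3907} = \frac{-10672 + 28484}{-19286} = 17812 \left(- \frac{1}{19286}\right) = - \frac{8906}{9643}$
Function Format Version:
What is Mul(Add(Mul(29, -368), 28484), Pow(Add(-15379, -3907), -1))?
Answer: Rational(-8906, 9643) ≈ -0.92357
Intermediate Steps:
Mul(Add(Mul(29, -368), 28484), Pow(Add(-15379, -3907), -1)) = Mul(Add(-10672, 28484), Pow(-19286, -1)) = Mul(17812, Rational(-1, 19286)) = Rational(-8906, 9643)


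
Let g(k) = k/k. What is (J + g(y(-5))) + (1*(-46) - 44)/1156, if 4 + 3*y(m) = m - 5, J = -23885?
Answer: -13804997/578 ≈ -23884.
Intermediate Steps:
y(m) = -3 + m/3 (y(m) = -4/3 + (m - 5)/3 = -4/3 + (-5 + m)/3 = -4/3 + (-5/3 + m/3) = -3 + m/3)
g(k) = 1
(J + g(y(-5))) + (1*(-46) - 44)/1156 = (-23885 + 1) + (1*(-46) - 44)/1156 = -23884 + (-46 - 44)*(1/1156) = -23884 - 90*1/1156 = -23884 - 45/578 = -13804997/578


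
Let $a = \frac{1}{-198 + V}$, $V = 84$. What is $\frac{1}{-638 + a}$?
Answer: $- \frac{114}{72733} \approx -0.0015674$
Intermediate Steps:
$a = - \frac{1}{114}$ ($a = \frac{1}{-198 + 84} = \frac{1}{-114} = - \frac{1}{114} \approx -0.0087719$)
$\frac{1}{-638 + a} = \frac{1}{-638 - \frac{1}{114}} = \frac{1}{- \frac{72733}{114}} = - \frac{114}{72733}$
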